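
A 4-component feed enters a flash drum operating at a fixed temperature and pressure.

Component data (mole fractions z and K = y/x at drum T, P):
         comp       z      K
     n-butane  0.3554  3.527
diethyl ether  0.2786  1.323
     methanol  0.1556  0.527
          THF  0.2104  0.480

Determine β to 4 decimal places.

β = 0.9190

Newton iteration, β⁰ = 0.5:
  β = 0.5000: g = 0.23000, g' = -0.6281 → β = 0.8662
  β = 0.8662: g = 0.02820, g' = -0.5292 → β = 0.9195
  β = 0.9195: g = -0.00028, g' = -0.5406 → β = 0.9190
Converged at β = 0.9190.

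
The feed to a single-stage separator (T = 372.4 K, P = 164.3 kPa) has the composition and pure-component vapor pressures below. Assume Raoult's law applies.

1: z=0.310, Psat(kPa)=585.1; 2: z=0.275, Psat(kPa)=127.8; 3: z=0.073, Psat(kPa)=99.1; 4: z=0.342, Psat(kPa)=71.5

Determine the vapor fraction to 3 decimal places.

ψ = 0.460

Raoult's law: Kᵢ = Pᵢˢᵃᵗ/P = Pᵢˢᵃᵗ/164.3.
  K_1 = 585.1/164.3 = 3.56117, K_2 = 127.8/164.3 = 0.77785, K_3 = 99.1/164.3 = 0.60316, K_4 = 71.5/164.3 = 0.43518
Material balance + equilibrium reduce to Σ zᵢ(Kᵢ−1)/(1+ψ(Kᵢ−1)) = 0.
Check two-phase: ΣzᵢKᵢ = 1.511 > 1 and Σzᵢ/Kᵢ = 1.348 > 1, so g(0) = 0.511 > 0 and g(1) = -0.348 < 0.
Newton–Raphson from ψ = 0.55:
  ψ = 0.550: g = -0.0572, g' = -0.617 → ψ = 0.457
  ψ = 0.457: g = 0.0019, g' = -0.664 → ψ = 0.460
Converged at ψ = 0.460.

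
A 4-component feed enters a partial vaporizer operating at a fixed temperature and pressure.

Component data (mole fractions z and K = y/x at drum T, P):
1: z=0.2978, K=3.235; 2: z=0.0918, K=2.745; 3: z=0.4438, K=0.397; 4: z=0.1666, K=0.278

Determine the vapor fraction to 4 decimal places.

Rachford–Rice: g(ψ) = Σ zᵢ(Kᵢ−1)/(1+ψ(Kᵢ−1)) = 0.
Check two-phase: ΣzᵢKᵢ = 1.4379 > 1 and Σzᵢ/Kᵢ = 1.8427 > 1, so g(0) = 0.4379 > 0 and g(1) = -0.8427 < 0.
Newton–Raphson from ψ = 0.36:
  ψ = 0.3600: g = -0.03713, g' = -0.9841 → ψ = 0.3223
  ψ = 0.3223: g = 0.00052, g' = -1.0133 → ψ = 0.3228
Converged at ψ = 0.3228.

ψ = 0.3228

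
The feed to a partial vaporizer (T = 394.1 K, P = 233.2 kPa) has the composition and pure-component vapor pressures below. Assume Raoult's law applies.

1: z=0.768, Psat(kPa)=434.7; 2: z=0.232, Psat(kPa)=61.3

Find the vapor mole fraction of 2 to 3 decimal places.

y_2 = 0.142

Raoult's law: Kᵢ = Pᵢˢᵃᵗ/P = Pᵢˢᵃᵗ/233.2.
  K_1 = 434.7/233.2 = 1.86407, K_2 = 61.3/233.2 = 0.26286
Rachford–Rice: g(V/F) = Σ zᵢ(Kᵢ−1)/(1+V/F(Kᵢ−1)) = 0.
Feasibility: ΣzᵢKᵢ = 1.493, Σzᵢ/Kᵢ = 1.295 — both > 1, two phases present.
Binary case is linear: z₁(K₁−1)(1+V/F(K₂−1)) + z₂(K₂−1)(1+V/F(K₁−1)) = 0
⇒ V/F = [z₁(K₁−1)+z₂(K₂−1)] / [−(K₁−1)(K₂−1)] = 0.4926/0.6369 = 0.773
Compositions from xᵢ = zᵢ/(1+V/F(Kᵢ−1)), yᵢ = Kᵢxᵢ:
  1: x = 0.460, y = 0.858
  2: x = 0.540, y = 0.142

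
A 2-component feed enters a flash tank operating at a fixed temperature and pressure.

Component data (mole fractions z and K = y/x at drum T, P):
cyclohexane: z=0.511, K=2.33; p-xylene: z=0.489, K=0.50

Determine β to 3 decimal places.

Material balance + equilibrium reduce to Σ zᵢ(Kᵢ−1)/(1+β(Kᵢ−1)) = 0.
Check two-phase: ΣzᵢKᵢ = 1.435 > 1 and Σzᵢ/Kᵢ = 1.197 > 1, so g(0) = 0.435 > 0 and g(1) = -0.197 < 0.
Iterate (Newton) starting at β = 0.5:
  β = 0.500: g = 0.0822, g' = -0.543 → β = 0.651
  β = 0.651: g = 0.0016, g' = -0.528 → β = 0.654
Converged at β = 0.654.

β = 0.654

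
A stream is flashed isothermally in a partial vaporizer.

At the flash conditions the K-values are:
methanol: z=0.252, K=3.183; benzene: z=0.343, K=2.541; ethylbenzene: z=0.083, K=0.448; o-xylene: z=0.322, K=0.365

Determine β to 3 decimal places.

Rachford–Rice: g(β) = Σ zᵢ(Kᵢ−1)/(1+β(Kᵢ−1)) = 0.
g(0) = ΣzᵢKᵢ − 1 = 0.828 and g(1) = 1 − Σzᵢ/Kᵢ = -0.282, so a root lies in (0, 1).
Iterate (Newton) starting at β = 0.36:
  β = 0.360: g = 0.3258, g' = -0.971 → β = 0.695
  β = 0.695: g = 0.0330, g' = -0.862 → β = 0.734
  β = 0.734: g = -0.0004, g' = -0.883 → β = 0.733
Converged at β = 0.733.

β = 0.733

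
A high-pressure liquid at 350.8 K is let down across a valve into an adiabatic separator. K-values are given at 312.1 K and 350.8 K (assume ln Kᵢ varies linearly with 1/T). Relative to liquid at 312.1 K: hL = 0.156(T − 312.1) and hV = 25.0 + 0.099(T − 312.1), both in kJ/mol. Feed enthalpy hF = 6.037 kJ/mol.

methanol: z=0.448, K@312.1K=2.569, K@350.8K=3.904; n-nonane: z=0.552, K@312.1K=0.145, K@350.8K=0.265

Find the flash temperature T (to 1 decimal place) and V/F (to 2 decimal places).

Adiabatic flash: solve Rachford–Rice at each trial T, then check hF = ψ·hV(T) + (1−ψ)·hL(T).
  T = 312.1 K: K = (2.569, 0.145), RR gives ψ = 0.172, H_out = 4.304 kJ/mol
  T = 350.8 K: K = (3.904, 0.265), RR gives ψ = 0.419, H_out = 15.598 kJ/mol
  T = 331.5 K: K = (3.208, 0.200), RR gives ψ = 0.310, H_out = 10.427 kJ/mol
  T = 321.8 K: K = (2.880, 0.171), RR gives ψ = 0.247, H_out = 7.547 kJ/mol
  T = 317.0 K: K = (2.724, 0.158), RR gives ψ = 0.212, H_out = 6.000 kJ/mol
  T = 319.4 K: K = (2.802, 0.164), RR gives ψ = 0.230, H_out = 6.786 kJ/mol
Linear interpolation between T = 317.0 (H_out = 6.000) and T = 319.4 (H_out = 6.786) on hF = 6.037 gives T ≈ 317.1 K, at which ψ = 0.21.

T = 317.1 K, V/F = 0.21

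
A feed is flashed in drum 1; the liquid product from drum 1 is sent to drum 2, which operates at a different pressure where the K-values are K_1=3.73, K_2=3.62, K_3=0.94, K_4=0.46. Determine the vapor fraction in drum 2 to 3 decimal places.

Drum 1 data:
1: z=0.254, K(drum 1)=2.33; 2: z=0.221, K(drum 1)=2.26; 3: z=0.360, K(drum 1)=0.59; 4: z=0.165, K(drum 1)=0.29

Drum 1:
Rachford–Rice: g(ψ₁) = Σ zᵢ(Kᵢ−1)/(1+ψ₁(Kᵢ−1)) = 0.
Feasibility: ΣzᵢKᵢ = 1.352, Σzᵢ/Kᵢ = 1.386 — both > 1, two phases present.
Newton–Raphson from ψ₁ = 0.5:
  ψ₁ = 0.500: g = 0.0064, g' = -0.590 → ψ₁ = 0.511
Converged at ψ₁ = 0.511.
Drum-1 compositions:
  1: x = 0.151, y = 0.352
  2: x = 0.134, y = 0.304
  3: x = 0.455, y = 0.269
  4: x = 0.259, y = 0.075
Drum-2 feed = drum-1 liquid: z₂ = (0.1512, 0.1344, 0.4554, 0.2589).
Drum 2:
Material balance + equilibrium reduce to Σ zᵢ(Kᵢ−1)/(1+ψ₂(Kᵢ−1)) = 0.
g(0) = ΣzᵢKᵢ − 1 = 0.598 and g(1) = 1 − Σzᵢ/Kᵢ = -0.125, so a root lies in (0, 1).
Iterate (Newton) starting at ψ₂ = 0.5:
  ψ₂ = 0.500: g = 0.1074, g' = -0.518 → ψ₂ = 0.707
  ψ₂ = 0.707: g = 0.0096, g' = -0.444 → ψ₂ = 0.729
Converged at ψ₂ = 0.729.
  1: x = 0.051, y = 0.189
  2: x = 0.046, y = 0.167
  3: x = 0.476, y = 0.448
  4: x = 0.427, y = 0.196

V/F (drum 2) = 0.729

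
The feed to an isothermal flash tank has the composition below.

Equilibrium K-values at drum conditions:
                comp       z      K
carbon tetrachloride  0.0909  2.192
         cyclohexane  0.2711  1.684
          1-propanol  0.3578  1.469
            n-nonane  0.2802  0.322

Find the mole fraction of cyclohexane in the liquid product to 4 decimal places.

x_cyclohexane = 0.1913

Let ψ = V/F and solve Σ zᵢ(Kᵢ−1)/(1+ψ(Kᵢ−1)) = 0.
Check two-phase: ΣzᵢKᵢ = 1.2716 > 1 and Σzᵢ/Kᵢ = 1.3162 > 1, so g(0) = 0.2716 > 0 and g(1) = -0.3162 < 0.
Newton–Raphson from ψ = 0.5:
  ψ = 0.5000: g = 0.05459, g' = -0.4676 → ψ = 0.6168
  ψ = 0.6168: g = -0.00349, g' = -0.5335 → ψ = 0.6102
Converged at ψ = 0.6102.
Compositions from xᵢ = zᵢ/(1+ψ(Kᵢ−1)), yᵢ = Kᵢxᵢ:
  carbon tetrachloride: x = 0.0526, y = 0.1154
  cyclohexane: x = 0.1913, y = 0.3221
  1-propanol: x = 0.2782, y = 0.4087
  n-nonane: x = 0.4779, y = 0.1539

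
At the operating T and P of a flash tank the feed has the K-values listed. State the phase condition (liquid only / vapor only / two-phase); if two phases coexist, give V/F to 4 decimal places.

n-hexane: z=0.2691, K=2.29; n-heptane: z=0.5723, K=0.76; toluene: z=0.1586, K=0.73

two-phase, V/F = 0.5246

ΣzᵢKᵢ = 1.1670; Σzᵢ/Kᵢ = 1.0878.
Both exceed 1, so a two-phase solution exists.
Let ψ = V/F and solve Σ zᵢ(Kᵢ−1)/(1+ψ(Kᵢ−1)) = 0.
Newton iteration, ψ⁰ = 0.39:
  ψ = 0.3900: g = 0.03155, g' = -0.2528 → ψ = 0.5148
  ψ = 0.5148: g = 0.00215, g' = -0.2202 → ψ = 0.5246
Converged at ψ = 0.5246.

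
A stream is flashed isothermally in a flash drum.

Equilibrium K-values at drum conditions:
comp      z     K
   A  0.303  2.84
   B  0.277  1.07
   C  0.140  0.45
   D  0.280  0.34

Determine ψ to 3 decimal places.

Material balance + equilibrium reduce to Σ zᵢ(Kᵢ−1)/(1+ψ(Kᵢ−1)) = 0.
g(0) = ΣzᵢKᵢ − 1 = 0.315 and g(1) = 1 − Σzᵢ/Kᵢ = -0.500, so a root lies in (0, 1).
Newton iteration, ψ⁰ = 0.47:
  ψ = 0.470: g = -0.0540, g' = -0.630 → ψ = 0.384
  ψ = 0.384: g = 0.0003, g' = -0.640 → ψ = 0.385
Converged at ψ = 0.385.

ψ = 0.385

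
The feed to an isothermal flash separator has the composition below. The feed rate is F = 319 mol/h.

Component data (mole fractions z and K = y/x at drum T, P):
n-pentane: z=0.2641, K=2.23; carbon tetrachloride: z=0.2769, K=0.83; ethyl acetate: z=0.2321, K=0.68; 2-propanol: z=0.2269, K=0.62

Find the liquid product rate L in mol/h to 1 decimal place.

Newton iteration, ψ⁰ = 0.5:
  ψ = 0.5000: g = -0.04517, g' = -0.2464 → ψ = 0.3167
  ψ = 0.3167: g = 0.00337, g' = -0.2877 → ψ = 0.3284
  ψ = 0.3284: g = 0.00002, g' = -0.2841 → ψ = 0.3285
Converged at ψ = 0.3285.
Then V = ψ·F = 0.3285·319 = 104.8 mol/h and L = F − V = 214.2 mol/h.

L = 214.2 mol/h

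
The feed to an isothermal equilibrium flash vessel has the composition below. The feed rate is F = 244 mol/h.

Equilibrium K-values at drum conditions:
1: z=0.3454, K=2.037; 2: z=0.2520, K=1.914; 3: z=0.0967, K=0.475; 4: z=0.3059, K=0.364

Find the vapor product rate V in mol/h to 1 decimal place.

Material balance + equilibrium reduce to Σ zᵢ(Kᵢ−1)/(1+β(Kᵢ−1)) = 0.
g(0) = ΣzᵢKᵢ − 1 = 0.3432 and g(1) = 1 − Σzᵢ/Kᵢ = -0.3452, so a root lies in (0, 1).
Iterate (Newton) starting at β = 0.5:
  β = 0.5000: g = 0.03986, g' = -0.5753 → β = 0.5693
  β = 0.5693: g = -0.00066, g' = -0.5962 → β = 0.5682
Converged at β = 0.5682.
Then V = β·F = 0.5682·244 = 138.6 mol/h and L = F − V = 105.4 mol/h.

V = 138.6 mol/h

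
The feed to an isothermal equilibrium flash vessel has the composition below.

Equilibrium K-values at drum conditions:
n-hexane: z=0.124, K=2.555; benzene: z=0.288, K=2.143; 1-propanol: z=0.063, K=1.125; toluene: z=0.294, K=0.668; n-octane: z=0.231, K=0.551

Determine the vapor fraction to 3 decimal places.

ψ = 0.712

Rachford–Rice: g(ψ) = Σ zᵢ(Kᵢ−1)/(1+ψ(Kᵢ−1)) = 0.
g(0) = ΣzᵢKᵢ − 1 = 0.329 and g(1) = 1 − Σzᵢ/Kᵢ = -0.098, so a root lies in (0, 1).
Newton iteration, ψ⁰ = 0.5:
  ψ = 0.500: g = 0.0746, g' = -0.372 → ψ = 0.700
  ψ = 0.700: g = 0.0039, g' = -0.340 → ψ = 0.712
Converged at ψ = 0.712.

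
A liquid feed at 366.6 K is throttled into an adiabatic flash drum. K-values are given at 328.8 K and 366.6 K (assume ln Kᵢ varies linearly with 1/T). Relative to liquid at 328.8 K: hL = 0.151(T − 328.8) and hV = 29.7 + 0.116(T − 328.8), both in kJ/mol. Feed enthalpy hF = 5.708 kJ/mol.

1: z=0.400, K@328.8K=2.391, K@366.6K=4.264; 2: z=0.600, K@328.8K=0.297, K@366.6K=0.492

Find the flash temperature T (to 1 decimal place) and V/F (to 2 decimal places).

Adiabatic flash: solve Rachford–Rice at each trial T, then check hF = ψ·hV(T) + (1−ψ)·hL(T).
  T = 328.8 K: K = (2.391, 0.297), RR gives ψ = 0.138, H_out = 4.088 kJ/mol
  T = 366.6 K: K = (4.264, 0.492), RR gives ψ = 0.604, H_out = 22.836 kJ/mol
  T = 347.7 K: K = (3.244, 0.388), RR gives ψ = 0.386, H_out = 14.053 kJ/mol
  T = 338.2 K: K = (2.794, 0.340), RR gives ψ = 0.272, H_out = 9.407 kJ/mol
  T = 333.5 K: K = (2.588, 0.318), RR gives ψ = 0.209, H_out = 6.877 kJ/mol
  T = 331.1 K: K = (2.486, 0.307), RR gives ψ = 0.174, H_out = 5.491 kJ/mol
Linear interpolation between T = 331.1 (H_out = 5.491) and T = 333.5 (H_out = 6.877) on hF = 5.708 gives T ≈ 331.5 K, at which ψ = 0.18.

T = 331.5 K, V/F = 0.18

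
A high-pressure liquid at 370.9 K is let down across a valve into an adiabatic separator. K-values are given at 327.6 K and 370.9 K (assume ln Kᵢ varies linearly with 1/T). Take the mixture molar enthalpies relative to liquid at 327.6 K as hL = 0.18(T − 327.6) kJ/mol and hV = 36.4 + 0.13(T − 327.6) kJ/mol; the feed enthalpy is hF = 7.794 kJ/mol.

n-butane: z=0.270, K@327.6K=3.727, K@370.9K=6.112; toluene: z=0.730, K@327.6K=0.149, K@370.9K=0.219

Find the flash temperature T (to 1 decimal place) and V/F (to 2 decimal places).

T = 345.6 K, V/F = 0.13

Adiabatic flash: solve Rachford–Rice at each trial T, then check hF = ψ·hV(T) + (1−ψ)·hL(T).
  T = 327.6 K: K = (3.727, 0.149), RR gives ψ = 0.050, H_out = 1.805 kJ/mol
  T = 370.9 K: K = (6.112, 0.219), RR gives ψ = 0.203, H_out = 14.741 kJ/mol
  T = 349.2 K: K = (4.844, 0.183), RR gives ψ = 0.140, H_out = 8.849 kJ/mol
  T = 338.4 K: K = (4.267, 0.166), RR gives ψ = 0.100, H_out = 5.533 kJ/mol
  T = 343.8 K: K = (4.551, 0.174), RR gives ψ = 0.121, H_out = 7.233 kJ/mol
  T = 346.5 K: K = (4.696, 0.178), RR gives ψ = 0.131, H_out = 8.050 kJ/mol
  T = 345.1 K: K = (4.620, 0.176), RR gives ψ = 0.126, H_out = 7.629 kJ/mol
Linear interpolation between T = 345.1 (H_out = 7.629) and T = 346.5 (H_out = 8.050) on hF = 7.794 gives T ≈ 345.6 K, at which ψ = 0.13.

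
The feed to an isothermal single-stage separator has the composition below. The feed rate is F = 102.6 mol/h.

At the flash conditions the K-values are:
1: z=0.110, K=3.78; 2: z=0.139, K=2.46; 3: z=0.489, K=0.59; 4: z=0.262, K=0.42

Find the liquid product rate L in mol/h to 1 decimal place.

L = 86.9 mol/h

Material balance + equilibrium reduce to Σ zᵢ(Kᵢ−1)/(1+ψ(Kᵢ−1)) = 0.
g(0) = ΣzᵢKᵢ − 1 = 0.156 and g(1) = 1 − Σzᵢ/Kᵢ = -0.538, so a root lies in (0, 1).
Newton–Raphson from ψ = 0.51:
  ψ = 0.510: g = -0.2265, g' = -0.552 → ψ = 0.100
  ψ = 0.100: g = 0.0463, g' = -0.936 → ψ = 0.149
  ψ = 0.149: g = 0.0029, g' = -0.823 → ψ = 0.153
Converged at ψ = 0.153.
Then V = ψ·F = 0.1527·102.6 = 15.7 mol/h and L = F − V = 86.9 mol/h.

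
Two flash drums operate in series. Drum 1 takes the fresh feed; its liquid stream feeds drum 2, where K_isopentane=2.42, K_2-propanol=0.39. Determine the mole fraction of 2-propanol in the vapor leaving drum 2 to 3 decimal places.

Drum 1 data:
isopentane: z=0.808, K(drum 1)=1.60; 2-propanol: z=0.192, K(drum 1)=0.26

y_2-propanol (drum 2) = 0.273

Drum 1:
Material balance + equilibrium reduce to Σ zᵢ(Kᵢ−1)/(1+ψ₁(Kᵢ−1)) = 0.
Feasibility: ΣzᵢKᵢ = 1.343, Σzᵢ/Kᵢ = 1.243 — both > 1, two phases present.
Binary case is linear: z₁(K₁−1)(1+ψ₁(K₂−1)) + z₂(K₂−1)(1+ψ₁(K₁−1)) = 0
⇒ ψ₁ = [z₁(K₁−1)+z₂(K₂−1)] / [−(K₁−1)(K₂−1)] = 0.3427/0.4440 = 0.772
Drum-1 compositions:
  isopentane: x = 0.552, y = 0.884
  2-propanol: x = 0.448, y = 0.116
Drum-2 feed = drum-1 liquid: z₂ = (0.5522, 0.4478).
Drum 2:
Rachford–Rice: g(ψ₂) = Σ zᵢ(Kᵢ−1)/(1+ψ₂(Kᵢ−1)) = 0.
Check two-phase: ΣzᵢKᵢ = 1.511 > 1 and Σzᵢ/Kᵢ = 1.376 > 1, so g(0) = 0.511 > 0 and g(1) = -0.376 < 0.
Binary case is linear: z₁(K₁−1)(1+ψ₂(K₂−1)) + z₂(K₂−1)(1+ψ₂(K₁−1)) = 0
⇒ ψ₂ = [z₁(K₁−1)+z₂(K₂−1)] / [−(K₁−1)(K₂−1)] = 0.5110/0.8662 = 0.590
  isopentane: x = 0.300, y = 0.727
  2-propanol: x = 0.700, y = 0.273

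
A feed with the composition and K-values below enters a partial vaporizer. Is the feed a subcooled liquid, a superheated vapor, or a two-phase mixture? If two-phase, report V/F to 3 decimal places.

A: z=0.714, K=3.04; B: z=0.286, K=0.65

superheated vapor

ΣzᵢKᵢ = 2.356; Σzᵢ/Kᵢ = 0.675.
Since Σzᵢ/Kᵢ < 1 the mixture is above its dew point — single vapor phase.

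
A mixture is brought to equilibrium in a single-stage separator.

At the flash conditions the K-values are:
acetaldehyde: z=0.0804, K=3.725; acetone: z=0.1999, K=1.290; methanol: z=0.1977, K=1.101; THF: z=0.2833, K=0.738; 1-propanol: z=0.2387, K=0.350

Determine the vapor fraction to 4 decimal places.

ψ = 0.1119

Material balance + equilibrium reduce to Σ zᵢ(Kᵢ−1)/(1+ψ(Kᵢ−1)) = 0.
Feasibility: ΣzᵢKᵢ = 1.0676, Σzᵢ/Kᵢ = 1.4220 — both > 1, two phases present.
Newton iteration, ψ⁰ = 0.5:
  ψ = 0.5000: g = -0.15290, g' = -0.3687 → ψ = 0.0853
  ψ = 0.0853: g = 0.01394, g' = -0.5444 → ψ = 0.1109
  ψ = 0.1109: g = 0.00049, g' = -0.5075 → ψ = 0.1119
Converged at ψ = 0.1119.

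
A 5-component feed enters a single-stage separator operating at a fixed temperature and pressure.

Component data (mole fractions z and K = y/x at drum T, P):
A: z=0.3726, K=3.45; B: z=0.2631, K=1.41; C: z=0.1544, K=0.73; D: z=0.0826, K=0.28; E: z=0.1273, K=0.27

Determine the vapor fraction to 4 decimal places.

Iterate (Newton) starting at ψ = 0.5:
  ψ = 0.5000: g = 0.21233, g' = -0.7700 → ψ = 0.7757
  ψ = 0.7757: g = -0.00515, g' = -0.8897 → ψ = 0.7700
  ψ = 0.7700: g = -0.00002, g' = -0.8813 → ψ = 0.7699
Converged at ψ = 0.7699.

ψ = 0.7699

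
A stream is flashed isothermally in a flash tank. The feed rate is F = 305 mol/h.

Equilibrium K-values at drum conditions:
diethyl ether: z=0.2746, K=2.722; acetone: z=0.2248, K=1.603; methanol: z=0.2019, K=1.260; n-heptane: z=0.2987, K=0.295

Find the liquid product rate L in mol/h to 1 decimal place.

L = 116.6 mol/h

Material balance + equilibrium reduce to Σ zᵢ(Kᵢ−1)/(1+V/F(Kᵢ−1)) = 0.
Feasibility: ΣzᵢKᵢ = 1.4503, Σzᵢ/Kᵢ = 1.4139 — both > 1, two phases present.
Newton–Raphson from V/F = 0.5:
  V/F = 0.5000: g = 0.07947, g' = -0.6482 → V/F = 0.6226
  V/F = 0.6226: g = -0.00340, g' = -0.7146 → V/F = 0.6179
  V/F = 0.6179: g = -0.00001, g' = -0.7107 → V/F = 0.6178
Converged at V/F = 0.6178.
Then V = V/F·F = 0.6178·305 = 188.4 mol/h and L = F − V = 116.6 mol/h.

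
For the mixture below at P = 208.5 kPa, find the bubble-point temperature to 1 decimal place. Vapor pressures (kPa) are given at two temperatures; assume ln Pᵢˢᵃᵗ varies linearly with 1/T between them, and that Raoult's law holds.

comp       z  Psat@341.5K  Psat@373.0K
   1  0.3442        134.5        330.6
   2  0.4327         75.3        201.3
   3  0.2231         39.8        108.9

T = 370.2 K

Bubble-point temperature: ΣzᵢPᵢˢᵃᵗ(T) = P. Interpolate ln Pᵢˢᵃᵗ = aᵢ + bᵢ/T.
  T = 341.5 K: ΣzᵢPᵢˢᵃᵗ = 87.76 kPa
  T = 373.0 K: ΣzᵢPᵢˢᵃᵗ = 225.19 kPa
  T = 357.2 K: ΣzᵢPᵢˢᵃᵗ = 143.28 kPa
  T = 365.1 K: ΣzᵢPᵢˢᵃᵗ = 180.49 kPa
  T = 369.1 K: ΣzᵢPᵢˢᵃᵗ = 202.13 kPa
  T = 371.1 K: ΣzᵢPᵢˢᵃᵗ = 213.70 kPa
Interpolating between 369.1 K and 371.1 K gives T ≈ 370.2 K.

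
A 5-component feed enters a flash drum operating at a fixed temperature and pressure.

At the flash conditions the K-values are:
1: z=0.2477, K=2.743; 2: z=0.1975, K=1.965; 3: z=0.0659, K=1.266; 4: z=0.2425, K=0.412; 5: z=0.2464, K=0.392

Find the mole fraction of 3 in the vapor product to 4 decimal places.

y_3 = 0.0748

Newton iteration, ψ⁰ = 0.5:
  ψ = 0.5000: g = -0.04249, g' = -0.6584 → ψ = 0.4355
  ψ = 0.4355: g = -0.00007, g' = -0.6581 → ψ = 0.4353
Converged at ψ = 0.4353.
Compositions from xᵢ = zᵢ/(1+ψ(Kᵢ−1)), yᵢ = Kᵢxᵢ:
  1: x = 0.1408, y = 0.3863
  2: x = 0.1391, y = 0.2733
  3: x = 0.0591, y = 0.0748
  4: x = 0.3259, y = 0.1343
  5: x = 0.3351, y = 0.1314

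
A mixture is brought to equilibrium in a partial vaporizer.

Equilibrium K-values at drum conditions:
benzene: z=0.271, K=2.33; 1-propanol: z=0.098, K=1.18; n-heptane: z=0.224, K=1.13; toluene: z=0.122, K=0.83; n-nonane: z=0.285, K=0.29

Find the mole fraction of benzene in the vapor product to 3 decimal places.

Rachford–Rice: g(V/F) = Σ zᵢ(Kᵢ−1)/(1+V/F(Kᵢ−1)) = 0.
Feasibility: ΣzᵢKᵢ = 1.184, Σzᵢ/Kᵢ = 1.527 — both > 1, two phases present.
Newton–Raphson from V/F = 0.5:
  V/F = 0.500: g = -0.0764, g' = -0.528 → V/F = 0.355
  V/F = 0.355: g = -0.0036, g' = -0.488 → V/F = 0.348
Converged at V/F = 0.348.
Compositions from xᵢ = zᵢ/(1+V/F(Kᵢ−1)), yᵢ = Kᵢxᵢ:
  benzene: x = 0.185, y = 0.432
  1-propanol: x = 0.092, y = 0.109
  n-heptane: x = 0.214, y = 0.242
  toluene: x = 0.130, y = 0.108
  n-nonane: x = 0.379, y = 0.110

y_benzene = 0.432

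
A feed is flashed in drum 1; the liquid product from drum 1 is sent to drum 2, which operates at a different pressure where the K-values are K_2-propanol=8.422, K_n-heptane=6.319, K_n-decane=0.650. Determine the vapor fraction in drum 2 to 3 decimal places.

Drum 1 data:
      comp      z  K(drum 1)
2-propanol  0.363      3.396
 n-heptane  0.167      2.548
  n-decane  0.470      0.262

V/F (drum 2) = 0.633

Drum 1:
Rachford–Rice: g(ψ₁) = Σ zᵢ(Kᵢ−1)/(1+ψ₁(Kᵢ−1)) = 0.
g(0) = ΣzᵢKᵢ − 1 = 0.781 and g(1) = 1 − Σzᵢ/Kᵢ = -0.966, so a root lies in (0, 1).
Newton iteration, ψ₁⁰ = 0.61:
  ψ₁ = 0.610: g = -0.1446, g' = -1.297 → ψ₁ = 0.498
  ψ₁ = 0.498: g = -0.0065, g' = -1.201 → ψ₁ = 0.493
Converged at ψ₁ = 0.493.
Drum-1 compositions:
  2-propanol: x = 0.166, y = 0.565
  n-heptane: x = 0.095, y = 0.241
  n-decane: x = 0.739, y = 0.194
Drum-2 feed = drum-1 liquid: z₂ = (0.1664, 0.0947, 0.7389).
Drum 2:
Rachford–Rice: g(ψ₂) = Σ zᵢ(Kᵢ−1)/(1+ψ₂(Kᵢ−1)) = 0.
g(0) = ΣzᵢKᵢ − 1 = 1.480 and g(1) = 1 − Σzᵢ/Kᵢ = -0.172, so a root lies in (0, 1).
Newton–Raphson from ψ₂ = 0.5:
  ψ₂ = 0.500: g = 0.0863, g' = -0.746 → ψ₂ = 0.616
  ψ₂ = 0.616: g = 0.0099, g' = -0.589 → ψ₂ = 0.633
Converged at ψ₂ = 0.633.
  2-propanol: x = 0.029, y = 0.246
  n-heptane: x = 0.022, y = 0.137
  n-decane: x = 0.949, y = 0.617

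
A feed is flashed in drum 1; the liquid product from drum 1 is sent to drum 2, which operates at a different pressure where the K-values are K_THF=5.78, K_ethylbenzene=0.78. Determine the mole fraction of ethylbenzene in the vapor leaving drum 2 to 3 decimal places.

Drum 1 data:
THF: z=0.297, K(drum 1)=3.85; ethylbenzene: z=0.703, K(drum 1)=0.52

y_ethylbenzene (drum 2) = 0.746

Drum 1:
Newton–Raphson from ψ₁ = 0.5:
  ψ₁ = 0.500: g = -0.0949, g' = -0.691 → ψ₁ = 0.363
  ψ₁ = 0.363: g = 0.0078, g' = -0.821 → ψ₁ = 0.372
Converged at ψ₁ = 0.372.
Drum-1 compositions:
  THF: x = 0.144, y = 0.555
  ethylbenzene: x = 0.856, y = 0.445
Drum-2 feed = drum-1 liquid: z₂ = (0.1441, 0.8559).
Drum 2:
Rachford–Rice: g(ψ₂) = Σ zᵢ(Kᵢ−1)/(1+ψ₂(Kᵢ−1)) = 0.
Feasibility: ΣzᵢKᵢ = 1.501, Σzᵢ/Kᵢ = 1.122 — both > 1, two phases present.
Binary case is linear: z₁(K₁−1)(1+ψ₂(K₂−1)) + z₂(K₂−1)(1+ψ₂(K₁−1)) = 0
⇒ ψ₂ = [z₁(K₁−1)+z₂(K₂−1)] / [−(K₁−1)(K₂−1)] = 0.5007/1.0516 = 0.476
  THF: x = 0.044, y = 0.254
  ethylbenzene: x = 0.956, y = 0.746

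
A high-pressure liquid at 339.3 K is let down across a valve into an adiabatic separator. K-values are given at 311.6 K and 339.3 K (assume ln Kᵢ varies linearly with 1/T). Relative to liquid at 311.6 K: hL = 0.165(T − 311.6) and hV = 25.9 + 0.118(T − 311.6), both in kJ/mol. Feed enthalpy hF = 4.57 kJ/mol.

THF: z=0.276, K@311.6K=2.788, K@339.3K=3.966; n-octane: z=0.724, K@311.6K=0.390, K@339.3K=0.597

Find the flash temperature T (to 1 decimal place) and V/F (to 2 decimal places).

T = 318.3 K, V/F = 0.14

Adiabatic flash: solve Rachford–Rice at each trial T, then check hF = ψ·hV(T) + (1−ψ)·hL(T).
  T = 311.6 K: K = (2.788, 0.390), RR gives ψ = 0.048, H_out = 1.231 kJ/mol
  T = 339.3 K: K = (3.966, 0.597), RR gives ψ = 0.441, H_out = 15.412 kJ/mol
  T = 325.5 K: K = (3.352, 0.487), RR gives ψ = 0.231, H_out = 8.114 kJ/mol
  T = 318.6 K: K = (3.065, 0.437), RR gives ψ = 0.140, H_out = 4.735 kJ/mol
  T = 315.1 K: K = (2.925, 0.413), RR gives ψ = 0.094, H_out = 3.004 kJ/mol
  T = 316.9 K: K = (2.997, 0.426), RR gives ψ = 0.118, H_out = 3.898 kJ/mol
Linear interpolation between T = 316.9 (H_out = 3.898) and T = 318.6 (H_out = 4.735) on hF = 4.57 gives T ≈ 318.3 K, at which ψ = 0.14.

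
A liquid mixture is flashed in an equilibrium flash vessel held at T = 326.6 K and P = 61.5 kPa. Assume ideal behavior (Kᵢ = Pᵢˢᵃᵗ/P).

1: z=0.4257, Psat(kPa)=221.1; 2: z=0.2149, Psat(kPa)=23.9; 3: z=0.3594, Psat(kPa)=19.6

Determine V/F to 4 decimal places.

Raoult's law: Kᵢ = Pᵢˢᵃᵗ/P = Pᵢˢᵃᵗ/61.5.
  K_1 = 221.1/61.5 = 3.595122, K_2 = 23.9/61.5 = 0.388618, K_3 = 19.6/61.5 = 0.318699
Material balance + equilibrium reduce to Σ zᵢ(Kᵢ−1)/(1+V/F(Kᵢ−1)) = 0.
Feasibility: ΣzᵢKᵢ = 1.7285, Σzᵢ/Kᵢ = 1.7991 — both > 1, two phases present.
Iterate (Newton) starting at V/F = 0.5:
  V/F = 0.5000: g = -0.07976, g' = -1.0935 → V/F = 0.4271
  V/F = 0.4271: g = 0.00086, g' = -1.1240 → V/F = 0.4278
Converged at V/F = 0.4278.

V/F = 0.4278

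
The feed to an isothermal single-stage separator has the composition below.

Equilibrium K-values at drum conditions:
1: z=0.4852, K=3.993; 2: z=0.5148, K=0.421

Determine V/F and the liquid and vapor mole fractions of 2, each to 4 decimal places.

V/F = 0.6660, x_2 = 0.8379, y_2 = 0.3528

Binary case is linear: z₁(K₁−1)(1+V/F(K₂−1)) + z₂(K₂−1)(1+V/F(K₁−1)) = 0
⇒ V/F = [z₁(K₁−1)+z₂(K₂−1)] / [−(K₁−1)(K₂−1)] = 1.15413/1.73295 = 0.6660
Compositions from xᵢ = zᵢ/(1+V/F(Kᵢ−1)), yᵢ = Kᵢxᵢ:
  1: x = 0.1621, y = 0.6472
  2: x = 0.8379, y = 0.3528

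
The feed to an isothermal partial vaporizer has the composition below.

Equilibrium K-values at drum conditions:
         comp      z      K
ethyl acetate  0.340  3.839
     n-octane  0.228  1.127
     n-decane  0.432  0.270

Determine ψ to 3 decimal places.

Material balance + equilibrium reduce to Σ zᵢ(Kᵢ−1)/(1+ψ(Kᵢ−1)) = 0.
Check two-phase: ΣzᵢKᵢ = 1.679 > 1 and Σzᵢ/Kᵢ = 1.891 > 1, so g(0) = 0.679 > 0 and g(1) = -0.891 < 0.
Iterate (Newton) starting at ψ = 0.69:
  ψ = 0.690: g = -0.2826, g' = -1.251 → ψ = 0.464
  ψ = 0.464: g = -0.0331, g' = -1.040 → ψ = 0.432
Converged at ψ = 0.432.

ψ = 0.432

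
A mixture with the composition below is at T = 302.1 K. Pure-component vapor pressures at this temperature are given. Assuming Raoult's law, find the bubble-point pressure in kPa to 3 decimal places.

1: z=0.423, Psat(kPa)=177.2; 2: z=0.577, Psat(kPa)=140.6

At the bubble point ψ → 0, so ΣzᵢKᵢ = 1 with Kᵢ = Pᵢˢᵃᵗ/P ⇒ P = ΣzᵢPᵢˢᵃᵗ.
P = 0.423·177.2 + 0.577·140.6 = 156.082 kPa

Pbub = 156.082 kPa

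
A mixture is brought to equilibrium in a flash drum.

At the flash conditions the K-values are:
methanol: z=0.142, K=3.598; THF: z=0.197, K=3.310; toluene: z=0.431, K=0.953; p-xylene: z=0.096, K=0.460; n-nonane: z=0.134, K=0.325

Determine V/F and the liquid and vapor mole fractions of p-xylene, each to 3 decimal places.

V/F = 0.751, x_p-xylene = 0.161, y_p-xylene = 0.074

Newton iteration, V/F⁰ = 0.39:
  V/F = 0.390: g = 0.2136, g' = -0.686 → V/F = 0.701
  V/F = 0.701: g = 0.0282, g' = -0.567 → V/F = 0.751
Converged at V/F = 0.751.
Compositions from xᵢ = zᵢ/(1+V/F(Kᵢ−1)), yᵢ = Kᵢxᵢ:
  methanol: x = 0.048, y = 0.173
  THF: x = 0.072, y = 0.239
  toluene: x = 0.447, y = 0.426
  p-xylene: x = 0.161, y = 0.074
  n-nonane: x = 0.272, y = 0.088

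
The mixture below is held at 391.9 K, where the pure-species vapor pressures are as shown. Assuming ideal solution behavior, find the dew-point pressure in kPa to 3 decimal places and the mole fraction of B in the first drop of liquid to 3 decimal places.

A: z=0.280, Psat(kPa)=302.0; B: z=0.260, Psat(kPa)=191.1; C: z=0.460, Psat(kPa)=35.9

At the dew point ψ → 1, so Σzᵢ/Kᵢ = 1 with Kᵢ = Pᵢˢᵃᵗ/P ⇒ 1/P = Σzᵢ/Pᵢˢᵃᵗ.
1/P = 0.280/302.0 + 0.260/191.1 + 0.460/35.9 = 0.015101 ⇒ P = 66.220 kPa
xᵢ = zᵢP/Pᵢˢᵃᵗ ⇒ x_B = 0.260·66.220/191.1 = 0.090

Pdew = 66.220 kPa, x_B = 0.090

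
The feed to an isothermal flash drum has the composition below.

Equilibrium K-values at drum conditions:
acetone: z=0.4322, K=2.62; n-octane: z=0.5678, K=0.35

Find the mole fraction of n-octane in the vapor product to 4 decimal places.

Let ψ = V/F and solve Σ zᵢ(Kᵢ−1)/(1+ψ(Kᵢ−1)) = 0.
Feasibility: ΣzᵢKᵢ = 1.3311, Σzᵢ/Kᵢ = 1.7872 — both > 1, two phases present.
Binary case is linear: z₁(K₁−1)(1+ψ(K₂−1)) + z₂(K₂−1)(1+ψ(K₁−1)) = 0
⇒ ψ = [z₁(K₁−1)+z₂(K₂−1)] / [−(K₁−1)(K₂−1)] = 0.33109/1.05300 = 0.3144
Compositions from xᵢ = zᵢ/(1+ψ(Kᵢ−1)), yᵢ = Kᵢxᵢ:
  acetone: x = 0.2863, y = 0.7502
  n-octane: x = 0.7137, y = 0.2498

y_n-octane = 0.2498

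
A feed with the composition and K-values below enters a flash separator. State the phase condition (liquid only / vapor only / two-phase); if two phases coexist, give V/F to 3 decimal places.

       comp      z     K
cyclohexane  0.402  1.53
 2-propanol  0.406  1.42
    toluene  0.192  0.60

ΣzᵢKᵢ = 1.307; Σzᵢ/Kᵢ = 0.869.
Since Σzᵢ/Kᵢ < 1 the mixture is above its dew point — single vapor phase.

vapor only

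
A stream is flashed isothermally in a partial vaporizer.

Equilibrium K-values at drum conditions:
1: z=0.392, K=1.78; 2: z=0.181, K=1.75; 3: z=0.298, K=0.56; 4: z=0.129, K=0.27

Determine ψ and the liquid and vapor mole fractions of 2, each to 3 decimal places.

Rachford–Rice: g(ψ) = Σ zᵢ(Kᵢ−1)/(1+ψ(Kᵢ−1)) = 0.
Check two-phase: ΣzᵢKᵢ = 1.216 > 1 and Σzᵢ/Kᵢ = 1.334 > 1, so g(0) = 0.216 > 0 and g(1) = -0.334 < 0.
Newton iteration, ψ⁰ = 0.5:
  ψ = 0.500: g = 0.0023, g' = -0.443 → ψ = 0.505
Converged at ψ = 0.505.
Compositions from xᵢ = zᵢ/(1+ψ(Kᵢ−1)), yᵢ = Kᵢxᵢ:
  1: x = 0.281, y = 0.501
  2: x = 0.131, y = 0.230
  3: x = 0.383, y = 0.215
  4: x = 0.204, y = 0.055

ψ = 0.505, x_2 = 0.131, y_2 = 0.230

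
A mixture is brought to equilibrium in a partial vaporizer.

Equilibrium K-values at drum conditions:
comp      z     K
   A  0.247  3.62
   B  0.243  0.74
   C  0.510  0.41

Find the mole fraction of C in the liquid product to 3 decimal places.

x_C = 0.585

Rachford–Rice: g(ψ) = Σ zᵢ(Kᵢ−1)/(1+ψ(Kᵢ−1)) = 0.
Feasibility: ΣzᵢKᵢ = 1.283, Σzᵢ/Kᵢ = 1.641 — both > 1, two phases present.
Newton iteration, ψ⁰ = 0.68:
  ψ = 0.680: g = -0.3466, g' = -0.738 → ψ = 0.211
  ψ = 0.211: g = 0.0065, g' = -0.954 → ψ = 0.218
Converged at ψ = 0.218.
Compositions from xᵢ = zᵢ/(1+ψ(Kᵢ−1)), yᵢ = Kᵢxᵢ:
  A: x = 0.157, y = 0.570
  B: x = 0.258, y = 0.191
  C: x = 0.585, y = 0.240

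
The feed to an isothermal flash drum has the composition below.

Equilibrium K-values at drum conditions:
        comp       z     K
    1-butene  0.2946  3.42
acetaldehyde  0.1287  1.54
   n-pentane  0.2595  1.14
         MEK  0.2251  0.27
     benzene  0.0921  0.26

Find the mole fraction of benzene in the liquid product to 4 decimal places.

Material balance + equilibrium reduce to Σ zᵢ(Kᵢ−1)/(1+ψ(Kᵢ−1)) = 0.
Check two-phase: ΣzᵢKᵢ = 1.5863 > 1 and Σzᵢ/Kᵢ = 1.5853 > 1, so g(0) = 0.5863 > 0 and g(1) = -0.5853 < 0.
Newton–Raphson from ψ = 0.52:
  ψ = 0.5200: g = 0.02816, g' = -0.8105 → ψ = 0.5547
  ψ = 0.5547: g = -0.00023, g' = -0.8249 → ψ = 0.5545
Converged at ψ = 0.5545.
Compositions from xᵢ = zᵢ/(1+ψ(Kᵢ−1)), yᵢ = Kᵢxᵢ:
  1-butene: x = 0.1258, y = 0.4302
  acetaldehyde: x = 0.0990, y = 0.1525
  n-pentane: x = 0.2408, y = 0.2745
  MEK: x = 0.3782, y = 0.1021
  benzene: x = 0.1562, y = 0.0406

x_benzene = 0.1562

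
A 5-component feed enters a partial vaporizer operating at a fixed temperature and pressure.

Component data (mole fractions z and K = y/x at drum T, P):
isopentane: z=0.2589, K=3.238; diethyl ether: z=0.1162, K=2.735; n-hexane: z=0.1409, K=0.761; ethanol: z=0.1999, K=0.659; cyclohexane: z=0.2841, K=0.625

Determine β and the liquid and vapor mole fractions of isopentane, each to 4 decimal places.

β = 0.8124, x_isopentane = 0.0919, y_isopentane = 0.2975

Material balance + equilibrium reduce to Σ zᵢ(Kᵢ−1)/(1+β(Kᵢ−1)) = 0.
Feasibility: ΣzᵢKᵢ = 1.5726, Σzᵢ/Kᵢ = 1.0655 — both > 1, two phases present.
Iterate (Newton) starting at β = 0.5:
  β = 0.5000: g = 0.12985, g' = -0.4938 → β = 0.7630
  β = 0.7630: g = 0.01820, g' = -0.3746 → β = 0.8116
  β = 0.8116: g = 0.00029, g' = -0.3632 → β = 0.8124
Converged at β = 0.8124.
Compositions from xᵢ = zᵢ/(1+β(Kᵢ−1)), yᵢ = Kᵢxᵢ:
  isopentane: x = 0.0919, y = 0.2975
  diethyl ether: x = 0.0482, y = 0.1319
  n-hexane: x = 0.1748, y = 0.1331
  ethanol: x = 0.2765, y = 0.1822
  cyclohexane: x = 0.4086, y = 0.2554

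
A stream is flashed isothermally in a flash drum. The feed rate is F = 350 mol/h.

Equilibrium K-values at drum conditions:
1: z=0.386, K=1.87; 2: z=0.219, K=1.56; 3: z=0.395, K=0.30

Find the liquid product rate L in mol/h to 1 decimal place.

L = 231.4 mol/h

Iterate (Newton) starting at ψ = 0.7:
  ψ = 0.700: g = -0.2453, g' = -0.892 → ψ = 0.425
  ψ = 0.425: g = -0.0494, g' = -0.593 → ψ = 0.342
  ψ = 0.342: g = -0.0016, g' = -0.556 → ψ = 0.339
Converged at ψ = 0.339.
Then V = ψ·F = 0.3388·350 = 118.6 mol/h and L = F − V = 231.4 mol/h.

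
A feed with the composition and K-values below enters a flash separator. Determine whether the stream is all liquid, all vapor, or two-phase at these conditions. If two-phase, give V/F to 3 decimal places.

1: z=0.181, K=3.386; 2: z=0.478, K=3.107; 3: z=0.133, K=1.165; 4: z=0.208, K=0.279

ΣzᵢKᵢ = 2.311; Σzᵢ/Kᵢ = 1.067.
Both exceed 1, so a two-phase solution exists.
Let ψ = V/F and solve Σ zᵢ(Kᵢ−1)/(1+ψ(Kᵢ−1)) = 0.
Newton iteration, ψ⁰ = 0.5:
  ψ = 0.500: g = 0.4731, g' = -0.985 → ψ = 0.980
  ψ = 0.980: g = -0.0348, g' = -1.579 → ψ = 0.958
  ψ = 0.958: g = -0.0013, g' = -1.463 → ψ = 0.957
Converged at ψ = 0.957.

two-phase, V/F = 0.957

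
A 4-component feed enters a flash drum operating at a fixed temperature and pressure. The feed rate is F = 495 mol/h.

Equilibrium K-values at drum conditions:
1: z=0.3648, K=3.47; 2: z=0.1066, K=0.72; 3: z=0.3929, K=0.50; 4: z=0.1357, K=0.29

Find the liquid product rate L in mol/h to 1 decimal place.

Material balance + equilibrium reduce to Σ zᵢ(Kᵢ−1)/(1+ψ(Kᵢ−1)) = 0.
Check two-phase: ΣzᵢKᵢ = 1.5784 > 1 and Σzᵢ/Kᵢ = 1.5069 > 1, so g(0) = 0.5784 > 0 and g(1) = -0.5069 < 0.
Iterate (Newton) starting at ψ = 0.54:
  ψ = 0.5400: g = -0.07444, g' = -0.7845 → ψ = 0.4451
  ψ = 0.4451: g = 0.00155, g' = -0.8246 → ψ = 0.4470
Converged at ψ = 0.4470.
Then V = ψ·F = 0.4470·495 = 221.3 mol/h and L = F − V = 273.7 mol/h.

L = 273.7 mol/h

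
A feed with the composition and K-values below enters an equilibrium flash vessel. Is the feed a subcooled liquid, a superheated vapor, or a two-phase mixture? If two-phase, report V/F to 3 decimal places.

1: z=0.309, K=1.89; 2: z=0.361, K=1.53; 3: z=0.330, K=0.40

two-phase, V/F = 0.633

ΣzᵢKᵢ = 1.268; Σzᵢ/Kᵢ = 1.224.
Both exceed 1, so a two-phase solution exists.
Newton–Raphson from ψ = 0.5:
  ψ = 0.500: g = 0.0587, g' = -0.423 → ψ = 0.639
  ψ = 0.639: g = -0.0028, g' = -0.468 → ψ = 0.633
Converged at ψ = 0.633.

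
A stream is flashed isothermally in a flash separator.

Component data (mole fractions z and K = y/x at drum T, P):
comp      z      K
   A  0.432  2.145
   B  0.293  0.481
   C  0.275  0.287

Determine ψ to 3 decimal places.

Rachford–Rice: g(ψ) = Σ zᵢ(Kᵢ−1)/(1+ψ(Kᵢ−1)) = 0.
Feasibility: ΣzᵢKᵢ = 1.146, Σzᵢ/Kᵢ = 1.769 — both > 1, two phases present.
Newton iteration, ψ⁰ = 0.63:
  ψ = 0.630: g = -0.2946, g' = -0.826 → ψ = 0.273
  ψ = 0.273: g = -0.0441, g' = -0.651 → ψ = 0.206
Converged at ψ = 0.206.

ψ = 0.206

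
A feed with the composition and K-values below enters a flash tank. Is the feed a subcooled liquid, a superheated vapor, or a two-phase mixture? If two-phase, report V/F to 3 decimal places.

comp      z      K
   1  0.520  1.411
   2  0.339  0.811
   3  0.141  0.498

ΣzᵢKᵢ = 1.079; Σzᵢ/Kᵢ = 1.070.
Both exceed 1, so a two-phase solution exists.
Material balance + equilibrium reduce to Σ zᵢ(Kᵢ−1)/(1+ψ(Kᵢ−1)) = 0.
Newton–Raphson from ψ = 0.5:
  ψ = 0.500: g = 0.0120, g' = -0.139 → ψ = 0.587
  ψ = 0.587: g = -0.0002, g' = -0.144 → ψ = 0.585
Converged at ψ = 0.585.

two-phase, V/F = 0.585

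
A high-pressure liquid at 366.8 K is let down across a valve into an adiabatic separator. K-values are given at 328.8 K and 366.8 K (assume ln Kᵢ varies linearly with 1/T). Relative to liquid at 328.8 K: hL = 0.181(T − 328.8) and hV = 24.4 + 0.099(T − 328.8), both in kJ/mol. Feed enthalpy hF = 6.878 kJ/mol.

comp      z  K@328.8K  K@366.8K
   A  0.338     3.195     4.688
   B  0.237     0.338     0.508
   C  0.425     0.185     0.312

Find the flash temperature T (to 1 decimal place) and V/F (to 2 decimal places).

Adiabatic flash: solve Rachford–Rice at each trial T, then check hF = ψ·hV(T) + (1−ψ)·hL(T).
  T = 328.8 K: K = (3.195, 0.338, 0.185), RR gives ψ = 0.143, H_out = 3.477 kJ/mol
  T = 366.8 K: K = (4.688, 0.508, 0.312), RR gives ψ = 0.364, H_out = 14.626 kJ/mol
  T = 347.8 K: K = (3.911, 0.419, 0.244), RR gives ψ = 0.258, H_out = 9.341 kJ/mol
  T = 338.3 K: K = (3.545, 0.377, 0.213), RR gives ψ = 0.203, H_out = 6.520 kJ/mol
  T = 343.1 K: K = (3.728, 0.398, 0.228), RR gives ψ = 0.232, H_out = 7.967 kJ/mol
  T = 340.7 K: K = (3.636, 0.388, 0.221), RR gives ψ = 0.218, H_out = 7.250 kJ/mol
Linear interpolation between T = 338.3 (H_out = 6.520) and T = 340.7 (H_out = 7.250) on hF = 6.878 gives T ≈ 339.5 K, at which ψ = 0.21.

T = 339.5 K, V/F = 0.21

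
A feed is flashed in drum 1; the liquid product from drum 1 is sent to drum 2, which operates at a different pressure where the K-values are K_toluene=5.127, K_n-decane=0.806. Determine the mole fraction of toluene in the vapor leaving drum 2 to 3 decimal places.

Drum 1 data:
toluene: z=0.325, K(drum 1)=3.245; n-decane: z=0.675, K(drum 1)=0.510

Drum 1:
Material balance + equilibrium reduce to Σ zᵢ(Kᵢ−1)/(1+ψ₁(Kᵢ−1)) = 0.
Feasibility: ΣzᵢKᵢ = 1.399, Σzᵢ/Kᵢ = 1.424 — both > 1, two phases present.
Binary case is linear: z₁(K₁−1)(1+ψ₁(K₂−1)) + z₂(K₂−1)(1+ψ₁(K₁−1)) = 0
⇒ ψ₁ = [z₁(K₁−1)+z₂(K₂−1)] / [−(K₁−1)(K₂−1)] = 0.3989/1.1000 = 0.363
Drum-1 compositions:
  toluene: x = 0.179, y = 0.581
  n-decane: x = 0.821, y = 0.419
Drum-2 feed = drum-1 liquid: z₂ = (0.1792, 0.8208).
Drum 2:
Rachford–Rice: g(ψ₂) = Σ zᵢ(Kᵢ−1)/(1+ψ₂(Kᵢ−1)) = 0.
Feasibility: ΣzᵢKᵢ = 1.580, Σzᵢ/Kᵢ = 1.053 — both > 1, two phases present.
Binary case is linear: z₁(K₁−1)(1+ψ₂(K₂−1)) + z₂(K₂−1)(1+ψ₂(K₁−1)) = 0
⇒ ψ₂ = [z₁(K₁−1)+z₂(K₂−1)] / [−(K₁−1)(K₂−1)] = 0.5801/0.8006 = 0.725
  toluene: x = 0.045, y = 0.230
  n-decane: x = 0.955, y = 0.770

y_toluene (drum 2) = 0.230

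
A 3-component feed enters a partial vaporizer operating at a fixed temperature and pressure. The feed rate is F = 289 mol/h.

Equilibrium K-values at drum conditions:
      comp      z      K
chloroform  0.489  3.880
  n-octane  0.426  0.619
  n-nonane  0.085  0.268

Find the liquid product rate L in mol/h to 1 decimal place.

L = 42.0 mol/h

Rachford–Rice: g(ψ) = Σ zᵢ(Kᵢ−1)/(1+ψ(Kᵢ−1)) = 0.
g(0) = ΣzᵢKᵢ − 1 = 1.184 and g(1) = 1 − Σzᵢ/Kᵢ = -0.131, so a root lies in (0, 1).
Newton iteration, ψ⁰ = 0.5:
  ψ = 0.500: g = 0.2785, g' = -0.889 → ψ = 0.813
  ψ = 0.813: g = 0.0324, g' = -0.771 → ψ = 0.855
Converged at ψ = 0.855.
Then V = ψ·F = 0.8547·289 = 247.0 mol/h and L = F − V = 42.0 mol/h.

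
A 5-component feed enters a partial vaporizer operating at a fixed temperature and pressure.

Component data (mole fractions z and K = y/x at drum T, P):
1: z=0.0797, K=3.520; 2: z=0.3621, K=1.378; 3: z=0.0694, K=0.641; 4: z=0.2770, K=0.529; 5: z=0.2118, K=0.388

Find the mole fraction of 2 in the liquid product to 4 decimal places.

x_2 = 0.3509

Let β = V/F and solve Σ zᵢ(Kᵢ−1)/(1+β(Kᵢ−1)) = 0.
Feasibility: ΣzᵢKᵢ = 1.0527, Σzᵢ/Kᵢ = 1.4632 — both > 1, two phases present.
Newton iteration, β⁰ = 0.32:
  β = 0.3200: g = -0.10967, g' = -0.4156 → β = 0.0561
  β = 0.0561: g = 0.01634, g' = -0.5973 → β = 0.0834
  β = 0.0834: g = 0.00055, g' = -0.5583 → β = 0.0844
Converged at β = 0.0844.
Compositions from xᵢ = zᵢ/(1+β(Kᵢ−1)), yᵢ = Kᵢxᵢ:
  1: x = 0.0657, y = 0.2313
  2: x = 0.3509, y = 0.4835
  3: x = 0.0716, y = 0.0459
  4: x = 0.2885, y = 0.1526
  5: x = 0.2233, y = 0.0867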